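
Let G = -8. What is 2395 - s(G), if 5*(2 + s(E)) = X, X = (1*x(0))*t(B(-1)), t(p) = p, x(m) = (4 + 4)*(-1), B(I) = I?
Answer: 11977/5 ≈ 2395.4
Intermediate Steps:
x(m) = -8 (x(m) = 8*(-1) = -8)
X = 8 (X = (1*(-8))*(-1) = -8*(-1) = 8)
s(E) = -2/5 (s(E) = -2 + (1/5)*8 = -2 + 8/5 = -2/5)
2395 - s(G) = 2395 - 1*(-2/5) = 2395 + 2/5 = 11977/5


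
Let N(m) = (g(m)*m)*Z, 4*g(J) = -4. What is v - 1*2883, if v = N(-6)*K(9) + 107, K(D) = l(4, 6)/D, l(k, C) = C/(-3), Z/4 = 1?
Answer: -8344/3 ≈ -2781.3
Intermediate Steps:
g(J) = -1 (g(J) = (¼)*(-4) = -1)
Z = 4 (Z = 4*1 = 4)
l(k, C) = -C/3 (l(k, C) = C*(-⅓) = -C/3)
N(m) = -4*m (N(m) = -m*4 = -4*m)
K(D) = -2/D (K(D) = (-⅓*6)/D = -2/D)
v = 305/3 (v = (-4*(-6))*(-2/9) + 107 = 24*(-2*⅑) + 107 = 24*(-2/9) + 107 = -16/3 + 107 = 305/3 ≈ 101.67)
v - 1*2883 = 305/3 - 1*2883 = 305/3 - 2883 = -8344/3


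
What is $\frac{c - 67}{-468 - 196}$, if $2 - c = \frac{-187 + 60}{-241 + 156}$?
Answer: $\frac{1413}{14110} \approx 0.10014$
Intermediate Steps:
$c = \frac{43}{85}$ ($c = 2 - \frac{-187 + 60}{-241 + 156} = 2 - - \frac{127}{-85} = 2 - \left(-127\right) \left(- \frac{1}{85}\right) = 2 - \frac{127}{85} = \frac{43}{85} \approx 0.50588$)
$\frac{c - 67}{-468 - 196} = \frac{\frac{43}{85} - 67}{-468 - 196} = - \frac{5652}{85 \left(-664\right)} = \left(- \frac{5652}{85}\right) \left(- \frac{1}{664}\right) = \frac{1413}{14110}$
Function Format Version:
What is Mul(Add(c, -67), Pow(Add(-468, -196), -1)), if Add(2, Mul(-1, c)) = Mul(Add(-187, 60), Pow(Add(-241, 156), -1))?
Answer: Rational(1413, 14110) ≈ 0.10014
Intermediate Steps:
c = Rational(43, 85) (c = Add(2, Mul(-1, Mul(Add(-187, 60), Pow(Add(-241, 156), -1)))) = Add(2, Mul(-1, Mul(-127, Pow(-85, -1)))) = Add(2, Mul(-1, Mul(-127, Rational(-1, 85)))) = Add(2, Mul(-1, Rational(127, 85))) = Add(2, Rational(-127, 85)) = Rational(43, 85) ≈ 0.50588)
Mul(Add(c, -67), Pow(Add(-468, -196), -1)) = Mul(Add(Rational(43, 85), -67), Pow(Add(-468, -196), -1)) = Mul(Rational(-5652, 85), Pow(-664, -1)) = Mul(Rational(-5652, 85), Rational(-1, 664)) = Rational(1413, 14110)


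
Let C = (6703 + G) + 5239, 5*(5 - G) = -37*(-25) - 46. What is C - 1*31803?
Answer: -100159/5 ≈ -20032.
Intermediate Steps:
G = -854/5 (G = 5 - (-37*(-25) - 46)/5 = 5 - (925 - 46)/5 = 5 - ⅕*879 = 5 - 879/5 = -854/5 ≈ -170.80)
C = 58856/5 (C = (6703 - 854/5) + 5239 = 32661/5 + 5239 = 58856/5 ≈ 11771.)
C - 1*31803 = 58856/5 - 1*31803 = 58856/5 - 31803 = -100159/5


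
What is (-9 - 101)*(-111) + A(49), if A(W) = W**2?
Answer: 14611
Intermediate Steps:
(-9 - 101)*(-111) + A(49) = (-9 - 101)*(-111) + 49**2 = -110*(-111) + 2401 = 12210 + 2401 = 14611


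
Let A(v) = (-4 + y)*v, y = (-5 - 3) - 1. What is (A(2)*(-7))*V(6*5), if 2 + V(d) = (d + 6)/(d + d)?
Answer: -1274/5 ≈ -254.80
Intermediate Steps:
y = -9 (y = -8 - 1 = -9)
V(d) = -2 + (6 + d)/(2*d) (V(d) = -2 + (d + 6)/(d + d) = -2 + (6 + d)/((2*d)) = -2 + (6 + d)*(1/(2*d)) = -2 + (6 + d)/(2*d))
A(v) = -13*v (A(v) = (-4 - 9)*v = -13*v)
(A(2)*(-7))*V(6*5) = (-13*2*(-7))*(-3/2 + 3/((6*5))) = (-26*(-7))*(-3/2 + 3/30) = 182*(-3/2 + 3*(1/30)) = 182*(-3/2 + ⅒) = 182*(-7/5) = -1274/5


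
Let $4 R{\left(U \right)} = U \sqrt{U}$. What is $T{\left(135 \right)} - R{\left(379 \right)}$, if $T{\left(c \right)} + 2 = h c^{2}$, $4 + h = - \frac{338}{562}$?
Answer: $- \frac{23565487}{281} - \frac{379 \sqrt{379}}{4} \approx -85708.0$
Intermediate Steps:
$R{\left(U \right)} = \frac{U^{\frac{3}{2}}}{4}$ ($R{\left(U \right)} = \frac{U \sqrt{U}}{4} = \frac{U^{\frac{3}{2}}}{4}$)
$h = - \frac{1293}{281}$ ($h = -4 - \frac{338}{562} = -4 - \frac{169}{281} = - \frac{1293}{281} \approx -4.6014$)
$T{\left(c \right)} = -2 - \frac{1293 c^{2}}{281}$
$T{\left(135 \right)} - R{\left(379 \right)} = \left(-2 - \frac{1293 \cdot 135^{2}}{281}\right) - \frac{379^{\frac{3}{2}}}{4} = \left(-2 - \frac{23564925}{281}\right) - \frac{379 \sqrt{379}}{4} = - \frac{23565487}{281} - \frac{379 \sqrt{379}}{4}$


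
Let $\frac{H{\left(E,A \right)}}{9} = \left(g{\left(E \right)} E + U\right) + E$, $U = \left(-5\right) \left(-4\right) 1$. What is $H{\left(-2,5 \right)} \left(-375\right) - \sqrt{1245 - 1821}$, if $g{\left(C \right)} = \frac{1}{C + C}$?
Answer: $- \frac{124875}{2} - 24 i \approx -62438.0 - 24.0 i$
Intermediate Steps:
$U = 20$ ($U = 20 \cdot 1 = 20$)
$g{\left(C \right)} = \frac{1}{2 C}$
$H{\left(E,A \right)} = \frac{369}{2} + 9 E$ ($H{\left(E,A \right)} = 9 \left(\left(\frac{1}{2 E} E + 20\right) + E\right) = 9 \left(\left(\frac{1}{2} + 20\right) + E\right) = 9 \left(\frac{41}{2} + E\right) = \frac{369}{2} + 9 E$)
$H{\left(-2,5 \right)} \left(-375\right) - \sqrt{1245 - 1821} = \left(\frac{369}{2} + 9 \left(-2\right)\right) \left(-375\right) - \sqrt{1245 - 1821} = \left(\frac{369}{2} - 18\right) \left(-375\right) - \sqrt{-576} = \frac{333}{2} \left(-375\right) - 24 i = - \frac{124875}{2} - 24 i$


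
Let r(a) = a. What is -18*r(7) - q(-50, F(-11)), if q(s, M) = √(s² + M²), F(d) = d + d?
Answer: -126 - 2*√746 ≈ -180.63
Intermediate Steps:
F(d) = 2*d
q(s, M) = √(M² + s²)
-18*r(7) - q(-50, F(-11)) = -18*7 - √((2*(-11))² + (-50)²) = -126 - √((-22)² + 2500) = -126 - √(484 + 2500) = -126 - √2984 = -126 - 2*√746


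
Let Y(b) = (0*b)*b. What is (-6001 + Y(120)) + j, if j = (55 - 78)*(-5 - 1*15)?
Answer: -5541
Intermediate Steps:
j = 460 (j = -23*(-5 - 15) = -23*(-20) = 460)
Y(b) = 0 (Y(b) = 0*b = 0)
(-6001 + Y(120)) + j = (-6001 + 0) + 460 = -6001 + 460 = -5541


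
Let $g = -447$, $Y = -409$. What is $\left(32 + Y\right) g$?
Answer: $168519$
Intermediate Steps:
$\left(32 + Y\right) g = \left(32 - 409\right) \left(-447\right) = \left(-377\right) \left(-447\right) = 168519$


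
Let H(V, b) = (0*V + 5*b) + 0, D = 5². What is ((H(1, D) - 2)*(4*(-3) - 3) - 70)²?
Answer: 3667225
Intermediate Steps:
D = 25
H(V, b) = 5*b (H(V, b) = (0 + 5*b) + 0 = 5*b + 0 = 5*b)
((H(1, D) - 2)*(4*(-3) - 3) - 70)² = ((5*25 - 2)*(4*(-3) - 3) - 70)² = ((125 - 2)*(-12 - 3) - 70)² = (123*(-15) - 70)² = (-1845 - 70)² = (-1915)² = 3667225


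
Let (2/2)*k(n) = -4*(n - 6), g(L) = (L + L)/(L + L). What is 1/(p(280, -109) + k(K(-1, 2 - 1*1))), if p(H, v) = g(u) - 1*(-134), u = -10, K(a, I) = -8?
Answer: 1/191 ≈ 0.0052356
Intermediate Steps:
g(L) = 1 (g(L) = (2*L)/((2*L)) = (2*L)*(1/(2*L)) = 1)
k(n) = 24 - 4*n (k(n) = -4*(n - 6) = -4*(-6 + n) = 24 - 4*n)
p(H, v) = 135 (p(H, v) = 1 - 1*(-134) = 1 + 134 = 135)
1/(p(280, -109) + k(K(-1, 2 - 1*1))) = 1/(135 + (24 - 4*(-8))) = 1/(135 + (24 + 32)) = 1/(135 + 56) = 1/191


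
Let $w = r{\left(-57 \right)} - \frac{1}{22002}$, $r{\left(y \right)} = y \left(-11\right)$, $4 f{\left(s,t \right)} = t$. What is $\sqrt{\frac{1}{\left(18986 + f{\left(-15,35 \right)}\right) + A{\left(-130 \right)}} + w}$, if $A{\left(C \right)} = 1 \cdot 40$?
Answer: $\frac{55 \sqrt{581675570589133146}}{1675210278} \approx 25.04$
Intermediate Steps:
$f{\left(s,t \right)} = \frac{t}{4}$
$A{\left(C \right)} = 40$
$r{\left(y \right)} = - 11 y$
$w = \frac{13795253}{22002}$ ($w = \left(-11\right) \left(-57\right) - \frac{1}{22002} = 627 - \frac{1}{22002} = \frac{13795253}{22002} \approx 627.0$)
$\sqrt{\frac{1}{\left(18986 + f{\left(-15,35 \right)}\right) + A{\left(-130 \right)}} + w} = \sqrt{\frac{1}{\left(18986 + \frac{1}{4} \cdot 35\right) + 40} + \frac{13795253}{22002}} = \sqrt{\frac{1}{\left(18986 + \frac{35}{4}\right) + 40} + \frac{13795253}{22002}} = \sqrt{\frac{1}{\frac{75979}{4} + 40} + \frac{13795253}{22002}} = \sqrt{\frac{1}{\frac{76139}{4}} + \frac{13795253}{22002}} = \sqrt{\frac{4}{76139} + \frac{13795253}{22002}} = \sqrt{\frac{1050356856175}{1675210278}} = \frac{55 \sqrt{581675570589133146}}{1675210278}$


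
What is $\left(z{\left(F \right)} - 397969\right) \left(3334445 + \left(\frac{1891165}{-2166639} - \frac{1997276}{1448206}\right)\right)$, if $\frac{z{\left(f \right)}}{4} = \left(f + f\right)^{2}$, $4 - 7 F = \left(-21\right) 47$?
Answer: $- \frac{6603975202602403197666760}{25624873397011} \approx -2.5772 \cdot 10^{11}$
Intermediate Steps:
$F = \frac{991}{7}$ ($F = \frac{4}{7} - \frac{\left(-21\right) 47}{7} = \frac{4}{7} - -141 = \frac{4}{7} + 141 = \frac{991}{7} \approx 141.57$)
$z{\left(f \right)} = 16 f^{2}$ ($z{\left(f \right)} = 4 \left(f + f\right)^{2} = 4 \left(2 f\right)^{2} = 4 \cdot 4 f^{2} = 16 f^{2}$)
$\left(z{\left(F \right)} - 397969\right) \left(3334445 + \left(\frac{1891165}{-2166639} - \frac{1997276}{1448206}\right)\right) = \left(16 \left(\frac{991}{7}\right)^{2} - 397969\right) \left(3334445 + \left(\frac{1891165}{-2166639} - \frac{1997276}{1448206}\right)\right) = \left(16 \cdot \frac{982081}{49} - 397969\right) \left(3334445 + \left(1891165 \left(- \frac{1}{2166639}\right) - \frac{998638}{724103}\right)\right) = \left(\frac{15713296}{49} - 397969\right) \left(3334445 - \frac{3533086287677}{1568869799817}\right) = - \frac{3787185 \left(3334445 - \frac{3533086287677}{1568869799817}\right)}{49} = \left(- \frac{3787185}{49}\right) \frac{5231306526564508888}{1568869799817} = - \frac{6603975202602403197666760}{25624873397011}$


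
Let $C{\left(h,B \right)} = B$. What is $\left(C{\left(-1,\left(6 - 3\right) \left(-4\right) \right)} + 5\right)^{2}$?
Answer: $49$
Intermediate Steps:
$\left(C{\left(-1,\left(6 - 3\right) \left(-4\right) \right)} + 5\right)^{2} = \left(\left(6 - 3\right) \left(-4\right) + 5\right)^{2} = \left(3 \left(-4\right) + 5\right)^{2} = \left(-12 + 5\right)^{2} = \left(-7\right)^{2} = 49$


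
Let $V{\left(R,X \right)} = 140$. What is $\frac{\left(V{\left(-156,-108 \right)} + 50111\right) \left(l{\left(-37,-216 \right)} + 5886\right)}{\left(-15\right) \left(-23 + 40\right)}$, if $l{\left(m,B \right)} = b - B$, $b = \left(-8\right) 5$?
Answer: $- \frac{304621562}{255} \approx -1.1946 \cdot 10^{6}$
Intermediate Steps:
$b = -40$
$l{\left(m,B \right)} = -40 - B$
$\frac{\left(V{\left(-156,-108 \right)} + 50111\right) \left(l{\left(-37,-216 \right)} + 5886\right)}{\left(-15\right) \left(-23 + 40\right)} = \frac{\left(140 + 50111\right) \left(\left(-40 - -216\right) + 5886\right)}{\left(-15\right) \left(-23 + 40\right)} = \frac{50251 \left(\left(-40 + 216\right) + 5886\right)}{\left(-15\right) 17} = \frac{50251 \left(176 + 5886\right)}{-255} = 50251 \cdot 6062 \left(- \frac{1}{255}\right) = 304621562 \left(- \frac{1}{255}\right) = - \frac{304621562}{255}$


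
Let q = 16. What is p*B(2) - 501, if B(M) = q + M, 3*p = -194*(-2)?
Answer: 1827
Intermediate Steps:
p = 388/3 (p = (-194*(-2))/3 = (⅓)*388 = 388/3 ≈ 129.33)
B(M) = 16 + M
p*B(2) - 501 = 388*(16 + 2)/3 - 501 = (388/3)*18 - 501 = 2328 - 501 = 1827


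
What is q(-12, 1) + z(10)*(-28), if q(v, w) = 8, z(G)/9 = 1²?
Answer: -244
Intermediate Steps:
z(G) = 9 (z(G) = 9*1² = 9*1 = 9)
q(-12, 1) + z(10)*(-28) = 8 + 9*(-28) = 8 - 252 = -244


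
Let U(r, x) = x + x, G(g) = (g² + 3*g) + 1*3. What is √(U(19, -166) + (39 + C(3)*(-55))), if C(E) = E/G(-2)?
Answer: I*√458 ≈ 21.401*I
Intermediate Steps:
G(g) = 3 + g² + 3*g (G(g) = (g² + 3*g) + 3 = 3 + g² + 3*g)
U(r, x) = 2*x
C(E) = E (C(E) = E/(3 + (-2)² + 3*(-2)) = E/(3 + 4 - 6) = E/1 = E*1 = E)
√(U(19, -166) + (39 + C(3)*(-55))) = √(2*(-166) + (39 + 3*(-55))) = √(-332 + (39 - 165)) = √(-332 - 126) = √(-458) = I*√458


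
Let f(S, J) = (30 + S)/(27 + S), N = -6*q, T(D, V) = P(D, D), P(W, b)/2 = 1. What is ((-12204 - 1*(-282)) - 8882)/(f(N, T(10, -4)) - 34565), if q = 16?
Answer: 478492/794973 ≈ 0.60190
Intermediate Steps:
P(W, b) = 2 (P(W, b) = 2*1 = 2)
T(D, V) = 2
N = -96 (N = -6*16 = -96)
f(S, J) = (30 + S)/(27 + S)
((-12204 - 1*(-282)) - 8882)/(f(N, T(10, -4)) - 34565) = ((-12204 - 1*(-282)) - 8882)/((30 - 96)/(27 - 96) - 34565) = ((-12204 + 282) - 8882)/(-66/(-69) - 34565) = (-11922 - 8882)/(-1/69*(-66) - 34565) = -20804/(22/23 - 34565) = -20804/(-794973/23) = -20804*(-23/794973) = 478492/794973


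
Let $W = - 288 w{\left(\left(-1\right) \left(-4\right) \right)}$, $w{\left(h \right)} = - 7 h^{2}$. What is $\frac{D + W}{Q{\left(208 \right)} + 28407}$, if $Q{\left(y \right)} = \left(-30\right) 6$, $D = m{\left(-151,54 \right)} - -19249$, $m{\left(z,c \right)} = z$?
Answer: $\frac{17118}{9409} \approx 1.8193$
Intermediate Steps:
$W = 32256$ ($W = - 288 \left(- 7 \left(\left(-1\right) \left(-4\right)\right)^{2}\right) = - 288 \left(- 7 \cdot 4^{2}\right) = - 288 \left(\left(-7\right) 16\right) = \left(-288\right) \left(-112\right) = 32256$)
$D = 19098$ ($D = -151 - -19249 = -151 + 19249 = 19098$)
$Q{\left(y \right)} = -180$
$\frac{D + W}{Q{\left(208 \right)} + 28407} = \frac{19098 + 32256}{-180 + 28407} = \frac{51354}{28227} = 51354 \cdot \frac{1}{28227} = \frac{17118}{9409}$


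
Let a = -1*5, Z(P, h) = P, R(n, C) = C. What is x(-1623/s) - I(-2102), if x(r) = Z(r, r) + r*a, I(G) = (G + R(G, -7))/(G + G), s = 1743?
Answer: 7872127/2442524 ≈ 3.2229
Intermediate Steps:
a = -5
I(G) = (-7 + G)/(2*G) (I(G) = (G - 7)/(G + G) = (-7 + G)/((2*G)) = (-7 + G)*(1/(2*G)) = (-7 + G)/(2*G))
x(r) = -4*r (x(r) = r + r*(-5) = r - 5*r = -4*r)
x(-1623/s) - I(-2102) = -(-6492)/1743 - (-7 - 2102)/(2*(-2102)) = -(-6492)/1743 - (-1)*(-2109)/(2*2102) = -4*(-541/581) - 1*2109/4204 = 2164/581 - 2109/4204 = 7872127/2442524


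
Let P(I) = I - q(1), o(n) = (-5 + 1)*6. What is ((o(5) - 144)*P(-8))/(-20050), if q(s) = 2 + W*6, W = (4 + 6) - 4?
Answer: -3864/10025 ≈ -0.38544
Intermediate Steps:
o(n) = -24 (o(n) = -4*6 = -24)
W = 6 (W = 10 - 4 = 6)
q(s) = 38 (q(s) = 2 + 6*6 = 2 + 36 = 38)
P(I) = -38 + I (P(I) = I - 1*38 = I - 38 = -38 + I)
((o(5) - 144)*P(-8))/(-20050) = ((-24 - 144)*(-38 - 8))/(-20050) = -168*(-46)*(-1/20050) = 7728*(-1/20050) = -3864/10025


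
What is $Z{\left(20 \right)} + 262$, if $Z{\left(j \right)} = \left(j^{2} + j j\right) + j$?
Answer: $1082$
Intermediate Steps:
$Z{\left(j \right)} = j + 2 j^{2}$ ($Z{\left(j \right)} = \left(j^{2} + j^{2}\right) + j = 2 j^{2} + j = j + 2 j^{2}$)
$Z{\left(20 \right)} + 262 = 20 \left(1 + 2 \cdot 20\right) + 262 = 20 \left(1 + 40\right) + 262 = 20 \cdot 41 + 262 = 820 + 262 = 1082$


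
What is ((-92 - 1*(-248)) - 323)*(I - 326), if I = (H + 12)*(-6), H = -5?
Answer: 61456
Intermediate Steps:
I = -42 (I = (-5 + 12)*(-6) = 7*(-6) = -42)
((-92 - 1*(-248)) - 323)*(I - 326) = ((-92 - 1*(-248)) - 323)*(-42 - 326) = ((-92 + 248) - 323)*(-368) = (156 - 323)*(-368) = -167*(-368) = 61456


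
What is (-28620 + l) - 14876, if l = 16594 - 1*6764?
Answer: -33666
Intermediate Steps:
l = 9830 (l = 16594 - 6764 = 9830)
(-28620 + l) - 14876 = (-28620 + 9830) - 14876 = -18790 - 14876 = -33666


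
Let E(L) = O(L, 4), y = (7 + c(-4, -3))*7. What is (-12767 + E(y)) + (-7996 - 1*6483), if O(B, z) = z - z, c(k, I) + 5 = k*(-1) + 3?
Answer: -27246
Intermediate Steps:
c(k, I) = -2 - k (c(k, I) = -5 + (k*(-1) + 3) = -5 + (-k + 3) = -5 + (3 - k) = -2 - k)
y = 63 (y = (7 + (-2 - 1*(-4)))*7 = (7 + (-2 + 4))*7 = (7 + 2)*7 = 9*7 = 63)
O(B, z) = 0
E(L) = 0
(-12767 + E(y)) + (-7996 - 1*6483) = (-12767 + 0) + (-7996 - 1*6483) = -12767 + (-7996 - 6483) = -12767 - 14479 = -27246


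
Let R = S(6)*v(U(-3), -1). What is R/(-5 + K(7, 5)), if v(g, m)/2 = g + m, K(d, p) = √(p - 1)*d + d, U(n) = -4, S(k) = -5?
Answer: 25/8 ≈ 3.1250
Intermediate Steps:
K(d, p) = d + d*√(-1 + p) (K(d, p) = √(-1 + p)*d + d = d*√(-1 + p) + d = d + d*√(-1 + p))
v(g, m) = 2*g + 2*m (v(g, m) = 2*(g + m) = 2*g + 2*m)
R = 50 (R = -5*(2*(-4) + 2*(-1)) = -5*(-8 - 2) = -5*(-10) = 50)
R/(-5 + K(7, 5)) = 50/(-5 + 7*(1 + √(-1 + 5))) = 50/(-5 + 7*(1 + √4)) = 50/(-5 + 7*(1 + 2)) = 50/(-5 + 7*3) = 50/(-5 + 21) = 50/16 = (1/16)*50 = 25/8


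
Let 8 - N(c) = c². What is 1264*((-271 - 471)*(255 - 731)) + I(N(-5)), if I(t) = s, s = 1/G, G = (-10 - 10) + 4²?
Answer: 1785738751/4 ≈ 4.4643e+8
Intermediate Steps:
N(c) = 8 - c²
G = -4 (G = -20 + 16 = -4)
s = -¼ (s = 1/(-4) = -¼ ≈ -0.25000)
I(t) = -¼
1264*((-271 - 471)*(255 - 731)) + I(N(-5)) = 1264*((-271 - 471)*(255 - 731)) - ¼ = 1264*(-742*(-476)) - ¼ = 1264*353192 - ¼ = 446434688 - ¼ = 1785738751/4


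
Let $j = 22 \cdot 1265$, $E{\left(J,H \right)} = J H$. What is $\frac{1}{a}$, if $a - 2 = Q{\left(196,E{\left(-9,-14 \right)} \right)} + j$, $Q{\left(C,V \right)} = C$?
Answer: $\frac{1}{28028} \approx 3.5679 \cdot 10^{-5}$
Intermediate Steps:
$E{\left(J,H \right)} = H J$
$j = 27830$
$a = 28028$ ($a = 2 + \left(196 + 27830\right) = 2 + 28026 = 28028$)
$\frac{1}{a} = \frac{1}{28028}$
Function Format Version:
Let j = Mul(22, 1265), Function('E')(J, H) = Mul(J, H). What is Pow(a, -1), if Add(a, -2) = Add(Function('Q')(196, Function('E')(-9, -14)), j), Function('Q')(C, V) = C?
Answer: Rational(1, 28028) ≈ 3.5679e-5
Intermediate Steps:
Function('E')(J, H) = Mul(H, J)
j = 27830
a = 28028 (a = Add(2, Add(196, 27830)) = Add(2, 28026) = 28028)
Pow(a, -1) = Pow(28028, -1) = Rational(1, 28028)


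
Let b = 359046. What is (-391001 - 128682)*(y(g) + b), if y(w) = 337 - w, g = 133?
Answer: -186696117750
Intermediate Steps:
(-391001 - 128682)*(y(g) + b) = (-391001 - 128682)*((337 - 1*133) + 359046) = -519683*((337 - 133) + 359046) = -519683*(204 + 359046) = -519683*359250 = -186696117750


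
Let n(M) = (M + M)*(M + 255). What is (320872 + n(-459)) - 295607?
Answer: 212537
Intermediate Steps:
n(M) = 2*M*(255 + M) (n(M) = (2*M)*(255 + M) = 2*M*(255 + M))
(320872 + n(-459)) - 295607 = (320872 + 2*(-459)*(255 - 459)) - 295607 = (320872 + 2*(-459)*(-204)) - 295607 = (320872 + 187272) - 295607 = 508144 - 295607 = 212537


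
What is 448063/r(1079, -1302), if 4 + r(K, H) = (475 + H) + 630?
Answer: -448063/201 ≈ -2229.2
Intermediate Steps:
r(K, H) = 1101 + H (r(K, H) = -4 + ((475 + H) + 630) = -4 + (1105 + H) = 1101 + H)
448063/r(1079, -1302) = 448063/(1101 - 1302) = 448063/(-201) = 448063*(-1/201) = -448063/201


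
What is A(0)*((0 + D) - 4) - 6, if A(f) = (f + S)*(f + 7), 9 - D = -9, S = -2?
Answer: -202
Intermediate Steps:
D = 18 (D = 9 - 1*(-9) = 9 + 9 = 18)
A(f) = (-2 + f)*(7 + f) (A(f) = (f - 2)*(f + 7) = (-2 + f)*(7 + f))
A(0)*((0 + D) - 4) - 6 = (-14 + 0**2 + 5*0)*((0 + 18) - 4) - 6 = (-14 + 0 + 0)*(18 - 4) - 6 = -14*14 - 6 = -196 - 6 = -202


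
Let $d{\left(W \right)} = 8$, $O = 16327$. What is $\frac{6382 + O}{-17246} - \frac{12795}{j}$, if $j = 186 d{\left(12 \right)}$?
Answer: $- \frac{42408927}{4277008} \approx -9.9156$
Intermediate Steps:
$j = 1488$ ($j = 186 \cdot 8 = 1488$)
$\frac{6382 + O}{-17246} - \frac{12795}{j} = \frac{6382 + 16327}{-17246} - \frac{12795}{1488} = 22709 \left(- \frac{1}{17246}\right) - \frac{4265}{496} = - \frac{22709}{17246} - \frac{4265}{496} = - \frac{42408927}{4277008}$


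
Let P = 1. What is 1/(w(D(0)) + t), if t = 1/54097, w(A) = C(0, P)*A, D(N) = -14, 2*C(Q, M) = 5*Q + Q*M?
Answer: 54097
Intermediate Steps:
C(Q, M) = 5*Q/2 + M*Q/2 (C(Q, M) = (5*Q + Q*M)/2 = (5*Q + M*Q)/2 = 5*Q/2 + M*Q/2)
w(A) = 0 (w(A) = ((½)*0*(5 + 1))*A = ((½)*0*6)*A = 0*A = 0)
t = 1/54097 ≈ 1.8485e-5
1/(w(D(0)) + t) = 1/(0 + 1/54097) = 1/(1/54097) = 54097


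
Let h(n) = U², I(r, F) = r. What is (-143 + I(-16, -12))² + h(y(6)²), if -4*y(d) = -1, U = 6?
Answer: 25317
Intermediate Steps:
y(d) = ¼ (y(d) = -¼*(-1) = ¼)
h(n) = 36 (h(n) = 6² = 36)
(-143 + I(-16, -12))² + h(y(6)²) = (-143 - 16)² + 36 = (-159)² + 36 = 25281 + 36 = 25317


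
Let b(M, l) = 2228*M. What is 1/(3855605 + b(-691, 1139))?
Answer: 1/2316057 ≈ 4.3177e-7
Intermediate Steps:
1/(3855605 + b(-691, 1139)) = 1/(3855605 + 2228*(-691)) = 1/(3855605 - 1539548) = 1/2316057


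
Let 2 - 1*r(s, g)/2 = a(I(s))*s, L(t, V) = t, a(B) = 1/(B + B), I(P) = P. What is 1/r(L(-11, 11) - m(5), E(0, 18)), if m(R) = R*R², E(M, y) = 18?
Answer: ⅓ ≈ 0.33333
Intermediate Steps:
a(B) = 1/(2*B)
m(R) = R³
r(s, g) = 3 (r(s, g) = 4 - 2*1/(2*s)*s = 4 - 2*½ = 4 - 1 = 3)
1/r(L(-11, 11) - m(5), E(0, 18)) = 1/3 = ⅓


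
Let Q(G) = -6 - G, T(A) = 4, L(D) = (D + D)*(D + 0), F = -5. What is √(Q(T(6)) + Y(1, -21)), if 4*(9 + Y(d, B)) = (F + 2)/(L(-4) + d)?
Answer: 3*I*√1023/22 ≈ 4.3615*I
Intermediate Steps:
L(D) = 2*D² (L(D) = (2*D)*D = 2*D²)
Y(d, B) = -9 - 3/(4*(32 + d)) (Y(d, B) = -9 + ((-5 + 2)/(2*(-4)² + d))/4 = -9 + (-3/(2*16 + d))/4 = -9 + (-3/(32 + d))/4 = -9 - 3/(4*(32 + d)))
√(Q(T(6)) + Y(1, -21)) = √((-6 - 1*4) + 3*(-385 - 12*1)/(4*(32 + 1))) = √((-6 - 4) + (¾)*(-385 - 12)/33) = √(-10 + (¾)*(1/33)*(-397)) = √(-10 - 397/44) = √(-837/44) = 3*I*√1023/22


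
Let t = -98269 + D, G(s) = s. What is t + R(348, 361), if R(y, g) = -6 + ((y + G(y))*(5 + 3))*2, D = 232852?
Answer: 145713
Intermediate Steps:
t = 134583 (t = -98269 + 232852 = 134583)
R(y, g) = -6 + 32*y (R(y, g) = -6 + ((y + y)*(5 + 3))*2 = -6 + ((2*y)*8)*2 = -6 + (16*y)*2 = -6 + 32*y)
t + R(348, 361) = 134583 + (-6 + 32*348) = 134583 + (-6 + 11136) = 134583 + 11130 = 145713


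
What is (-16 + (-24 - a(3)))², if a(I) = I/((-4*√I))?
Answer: (160 - √3)²/16 ≈ 1565.5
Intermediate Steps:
a(I) = -√I/4 (a(I) = I*(-1/(4*√I)) = -√I/4)
(-16 + (-24 - a(3)))² = (-16 + (-24 - (-1)*√3/4))² = (-16 + (-24 + √3/4))² = (-40 + √3/4)²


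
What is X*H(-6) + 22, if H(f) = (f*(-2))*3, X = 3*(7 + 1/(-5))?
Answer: 3782/5 ≈ 756.40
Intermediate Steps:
X = 102/5 (X = 3*(7 - ⅕) = 3*(34/5) = 102/5 ≈ 20.400)
H(f) = -6*f (H(f) = -2*f*3 = -6*f)
X*H(-6) + 22 = 102*(-6*(-6))/5 + 22 = (102/5)*36 + 22 = 3672/5 + 22 = 3782/5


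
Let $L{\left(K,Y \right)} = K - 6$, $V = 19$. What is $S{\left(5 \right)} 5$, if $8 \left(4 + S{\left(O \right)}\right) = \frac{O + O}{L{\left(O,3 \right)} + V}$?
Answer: $- \frac{1415}{72} \approx -19.653$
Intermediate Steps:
$L{\left(K,Y \right)} = -6 + K$ ($L{\left(K,Y \right)} = K - 6 = -6 + K$)
$S{\left(O \right)} = -4 + \frac{O}{4 \left(13 + O\right)}$ ($S{\left(O \right)} = -4 + \frac{\left(O + O\right) \frac{1}{\left(-6 + O\right) + 19}}{8} = -4 + \frac{2 O \frac{1}{13 + O}}{8} = -4 + \frac{O}{4 \left(13 + O\right)}$)
$S{\left(5 \right)} 5 = \frac{-208 - 75}{4 \left(13 + 5\right)} 5 = \frac{-208 - 75}{4 \cdot 18} \cdot 5 = \frac{1}{4} \cdot \frac{1}{18} \left(-283\right) 5 = \left(- \frac{283}{72}\right) 5 = - \frac{1415}{72}$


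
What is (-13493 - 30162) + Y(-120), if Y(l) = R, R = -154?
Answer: -43809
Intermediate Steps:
Y(l) = -154
(-13493 - 30162) + Y(-120) = (-13493 - 30162) - 154 = -43655 - 154 = -43809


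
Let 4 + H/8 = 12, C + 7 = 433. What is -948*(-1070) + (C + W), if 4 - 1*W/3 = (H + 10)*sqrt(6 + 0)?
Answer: 1014798 - 222*sqrt(6) ≈ 1.0143e+6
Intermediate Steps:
C = 426 (C = -7 + 433 = 426)
H = 64 (H = -32 + 8*12 = -32 + 96 = 64)
W = 12 - 222*sqrt(6) (W = 12 - 3*(64 + 10)*sqrt(6 + 0) = 12 - 222*sqrt(6) ≈ -531.79)
-948*(-1070) + (C + W) = -948*(-1070) + (426 + (12 - 222*sqrt(6))) = 1014360 + (438 - 222*sqrt(6)) = 1014798 - 222*sqrt(6)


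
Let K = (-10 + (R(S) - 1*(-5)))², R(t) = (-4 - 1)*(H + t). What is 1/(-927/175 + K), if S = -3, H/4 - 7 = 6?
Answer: 175/10936573 ≈ 1.6001e-5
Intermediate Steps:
H = 52 (H = 28 + 4*6 = 28 + 24 = 52)
R(t) = -260 - 5*t (R(t) = (-4 - 1)*(52 + t) = -5*(52 + t) = -260 - 5*t)
K = 62500 (K = (-10 + ((-260 - 5*(-3)) - 1*(-5)))² = (-10 + ((-260 + 15) + 5))² = (-10 + (-245 + 5))² = (-10 - 240)² = (-250)² = 62500)
1/(-927/175 + K) = 1/(-927/175 + 62500) = 1/(10936573/175) = 175/10936573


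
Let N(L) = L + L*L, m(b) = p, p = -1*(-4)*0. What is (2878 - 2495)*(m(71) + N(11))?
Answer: 50556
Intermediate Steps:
p = 0 (p = 4*0 = 0)
m(b) = 0
N(L) = L + L**2
(2878 - 2495)*(m(71) + N(11)) = (2878 - 2495)*(0 + 11*(1 + 11)) = 383*(0 + 11*12) = 383*(0 + 132) = 383*132 = 50556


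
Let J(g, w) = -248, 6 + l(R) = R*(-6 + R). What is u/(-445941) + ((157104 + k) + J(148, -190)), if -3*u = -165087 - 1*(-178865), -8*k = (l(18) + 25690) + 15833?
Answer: 1622933258869/10702584 ≈ 1.5164e+5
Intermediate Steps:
l(R) = -6 + R*(-6 + R)
k = -41733/8 (k = -(((-6 + 18**2 - 6*18) + 25690) + 15833)/8 = -(((-6 + 324 - 108) + 25690) + 15833)/8 = -((210 + 25690) + 15833)/8 = -(25900 + 15833)/8 = -1/8*41733 = -41733/8 ≈ -5216.6)
u = -13778/3 (u = -(-165087 - 1*(-178865))/3 = -(-165087 + 178865)/3 = -1/3*13778 = -13778/3 ≈ -4592.7)
u/(-445941) + ((157104 + k) + J(148, -190)) = -13778/3/(-445941) + ((157104 - 41733/8) - 248) = -13778/3*(-1/445941) + (1215099/8 - 248) = 13778/1337823 + 1213115/8 = 1622933258869/10702584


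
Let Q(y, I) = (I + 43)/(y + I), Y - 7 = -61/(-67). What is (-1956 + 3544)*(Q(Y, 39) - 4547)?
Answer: -22685734476/3143 ≈ -7.2179e+6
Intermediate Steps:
Y = 530/67 (Y = 7 - 61/(-67) = 7 - 61*(-1/67) = 7 + 61/67 = 530/67 ≈ 7.9104)
Q(y, I) = (43 + I)/(I + y)
(-1956 + 3544)*(Q(Y, 39) - 4547) = (-1956 + 3544)*((43 + 39)/(39 + 530/67) - 4547) = 1588*(82/(3143/67) - 4547) = 1588*((67/3143)*82 - 4547) = 1588*(5494/3143 - 4547) = 1588*(-14285727/3143) = -22685734476/3143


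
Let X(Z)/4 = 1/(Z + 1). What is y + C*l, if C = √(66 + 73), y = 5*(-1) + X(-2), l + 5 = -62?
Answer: -9 - 67*√139 ≈ -798.92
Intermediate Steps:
l = -67 (l = -5 - 62 = -67)
X(Z) = 4/(1 + Z) (X(Z) = 4/(Z + 1) = 4/(1 + Z))
y = -9 (y = 5*(-1) + 4/(1 - 2) = -5 + 4/(-1) = -5 + 4*(-1) = -5 - 4 = -9)
C = √139 ≈ 11.790
y + C*l = -9 + √139*(-67) = -9 - 67*√139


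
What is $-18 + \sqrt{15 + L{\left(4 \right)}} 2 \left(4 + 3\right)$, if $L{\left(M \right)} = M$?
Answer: $-18 + 14 \sqrt{19} \approx 43.025$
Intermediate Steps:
$-18 + \sqrt{15 + L{\left(4 \right)}} 2 \left(4 + 3\right) = -18 + \sqrt{15 + 4} \cdot 2 \left(4 + 3\right) = -18 + \sqrt{19} \cdot 2 \cdot 7 = -18 + \sqrt{19} \cdot 14 = -18 + 14 \sqrt{19}$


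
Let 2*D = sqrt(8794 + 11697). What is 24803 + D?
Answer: 24803 + sqrt(20491)/2 ≈ 24875.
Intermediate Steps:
D = sqrt(20491)/2 (D = sqrt(8794 + 11697)/2 = sqrt(20491)/2 ≈ 71.573)
24803 + D = 24803 + sqrt(20491)/2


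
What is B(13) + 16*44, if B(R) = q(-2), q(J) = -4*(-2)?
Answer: 712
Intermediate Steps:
q(J) = 8
B(R) = 8
B(13) + 16*44 = 8 + 16*44 = 8 + 704 = 712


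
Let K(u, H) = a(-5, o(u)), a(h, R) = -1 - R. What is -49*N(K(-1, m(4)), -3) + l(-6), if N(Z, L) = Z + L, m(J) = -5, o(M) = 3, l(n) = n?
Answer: 337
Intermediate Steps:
K(u, H) = -4 (K(u, H) = -1 - 1*3 = -1 - 3 = -4)
N(Z, L) = L + Z
-49*N(K(-1, m(4)), -3) + l(-6) = -49*(-3 - 4) - 6 = -49*(-7) - 6 = 343 - 6 = 337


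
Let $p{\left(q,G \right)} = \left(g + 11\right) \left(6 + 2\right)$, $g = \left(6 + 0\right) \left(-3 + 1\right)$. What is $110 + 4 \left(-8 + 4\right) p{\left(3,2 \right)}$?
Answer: $238$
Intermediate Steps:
$g = -12$ ($g = 6 \left(-2\right) = -12$)
$p{\left(q,G \right)} = -8$ ($p{\left(q,G \right)} = \left(-12 + 11\right) \left(6 + 2\right) = \left(-1\right) 8 = -8$)
$110 + 4 \left(-8 + 4\right) p{\left(3,2 \right)} = 110 + 4 \left(-8 + 4\right) \left(-8\right) = 110 + 4 \left(-4\right) \left(-8\right) = 110 - -128 = 110 + 128 = 238$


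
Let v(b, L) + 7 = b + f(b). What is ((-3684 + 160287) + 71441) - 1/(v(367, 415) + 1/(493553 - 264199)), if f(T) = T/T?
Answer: 18881312089626/82796795 ≈ 2.2804e+5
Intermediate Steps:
f(T) = 1
v(b, L) = -6 + b (v(b, L) = -7 + (b + 1) = -7 + (1 + b) = -6 + b)
((-3684 + 160287) + 71441) - 1/(v(367, 415) + 1/(493553 - 264199)) = ((-3684 + 160287) + 71441) - 1/((-6 + 367) + 1/(493553 - 264199)) = (156603 + 71441) - 1/(361 + 1/229354) = 228044 - 1/(361 + 1/229354) = 228044 - 1/82796795/229354 = 228044 - 1*229354/82796795 = 228044 - 229354/82796795 = 18881312089626/82796795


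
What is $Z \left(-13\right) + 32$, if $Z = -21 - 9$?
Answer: $422$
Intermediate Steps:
$Z = -30$
$Z \left(-13\right) + 32 = \left(-30\right) \left(-13\right) + 32 = 390 + 32 = 422$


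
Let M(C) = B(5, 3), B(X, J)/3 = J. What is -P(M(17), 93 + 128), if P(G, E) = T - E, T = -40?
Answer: 261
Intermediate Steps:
B(X, J) = 3*J
M(C) = 9 (M(C) = 3*3 = 9)
P(G, E) = -40 - E
-P(M(17), 93 + 128) = -(-40 - (93 + 128)) = -(-40 - 1*221) = -(-40 - 221) = -1*(-261) = 261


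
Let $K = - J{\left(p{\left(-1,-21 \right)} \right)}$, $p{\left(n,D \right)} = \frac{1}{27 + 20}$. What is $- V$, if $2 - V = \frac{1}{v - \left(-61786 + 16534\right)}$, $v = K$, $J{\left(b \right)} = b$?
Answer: $- \frac{4253639}{2126843} \approx -2.0$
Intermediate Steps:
$p{\left(n,D \right)} = \frac{1}{47}$
$K = - \frac{1}{47}$ ($K = \left(-1\right) \frac{1}{47} = - \frac{1}{47} \approx -0.021277$)
$v = - \frac{1}{47} \approx -0.021277$
$V = \frac{4253639}{2126843}$ ($V = 2 - \frac{1}{- \frac{1}{47} - \left(-61786 + 16534\right)} = 2 - \frac{1}{- \frac{1}{47} - -45252} = 2 - \frac{1}{- \frac{1}{47} + \left(-7211 + 52463\right)} = 2 - \frac{1}{- \frac{1}{47} + 45252} = 2 - \frac{1}{\frac{2126843}{47}} = 2 - \frac{47}{2126843} = \frac{4253639}{2126843} \approx 2.0$)
$- V = \left(-1\right) \frac{4253639}{2126843} = - \frac{4253639}{2126843}$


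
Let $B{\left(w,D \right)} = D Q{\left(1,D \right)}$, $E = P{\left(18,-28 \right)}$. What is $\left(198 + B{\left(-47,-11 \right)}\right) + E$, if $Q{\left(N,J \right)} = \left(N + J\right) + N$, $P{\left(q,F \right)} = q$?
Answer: $315$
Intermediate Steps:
$Q{\left(N,J \right)} = J + 2 N$ ($Q{\left(N,J \right)} = \left(J + N\right) + N = J + 2 N$)
$E = 18$
$B{\left(w,D \right)} = D \left(2 + D\right)$ ($B{\left(w,D \right)} = D \left(D + 2 \cdot 1\right) = D \left(D + 2\right) = D \left(2 + D\right)$)
$\left(198 + B{\left(-47,-11 \right)}\right) + E = \left(198 - 11 \left(2 - 11\right)\right) + 18 = \left(198 - -99\right) + 18 = \left(198 + 99\right) + 18 = 297 + 18 = 315$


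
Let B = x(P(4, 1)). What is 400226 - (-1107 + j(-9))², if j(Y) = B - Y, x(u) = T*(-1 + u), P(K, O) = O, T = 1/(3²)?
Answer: -805378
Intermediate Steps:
T = ⅑ (T = 1/9 = ⅑ ≈ 0.11111)
x(u) = -⅑ + u/9 (x(u) = (-1 + u)/9 = -⅑ + u/9)
B = 0 (B = -⅑ + (⅑)*1 = -⅑ + ⅑ = 0)
j(Y) = -Y (j(Y) = 0 - Y = -Y)
400226 - (-1107 + j(-9))² = 400226 - (-1107 - 1*(-9))² = 400226 - (-1107 + 9)² = 400226 - 1*(-1098)² = 400226 - 1*1205604 = 400226 - 1205604 = -805378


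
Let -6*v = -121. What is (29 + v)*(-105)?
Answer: -10325/2 ≈ -5162.5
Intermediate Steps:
v = 121/6 (v = -⅙*(-121) = 121/6 ≈ 20.167)
(29 + v)*(-105) = (29 + 121/6)*(-105) = (295/6)*(-105) = -10325/2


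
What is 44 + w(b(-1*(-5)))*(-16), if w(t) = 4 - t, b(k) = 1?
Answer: -4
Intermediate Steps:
44 + w(b(-1*(-5)))*(-16) = 44 + (4 - 1*1)*(-16) = 44 + (4 - 1)*(-16) = 44 + 3*(-16) = 44 - 48 = -4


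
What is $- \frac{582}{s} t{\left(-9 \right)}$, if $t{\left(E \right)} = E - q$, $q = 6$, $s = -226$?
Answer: $- \frac{4365}{113} \approx -38.628$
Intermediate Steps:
$t{\left(E \right)} = -6 + E$ ($t{\left(E \right)} = E - 6 = -6 + E$)
$- \frac{582}{s} t{\left(-9 \right)} = - \frac{582}{-226} \left(-6 - 9\right) = \left(-582\right) \left(- \frac{1}{226}\right) \left(-15\right) = \frac{291}{113} \left(-15\right) = - \frac{4365}{113}$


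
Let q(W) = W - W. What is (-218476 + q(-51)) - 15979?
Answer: -234455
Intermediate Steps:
q(W) = 0
(-218476 + q(-51)) - 15979 = (-218476 + 0) - 15979 = -218476 - 15979 = -234455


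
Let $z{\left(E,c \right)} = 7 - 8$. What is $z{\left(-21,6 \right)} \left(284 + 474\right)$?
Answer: $-758$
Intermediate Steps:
$z{\left(E,c \right)} = -1$
$z{\left(-21,6 \right)} \left(284 + 474\right) = - (284 + 474) = \left(-1\right) 758 = -758$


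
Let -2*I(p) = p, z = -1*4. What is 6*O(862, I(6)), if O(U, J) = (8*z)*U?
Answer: -165504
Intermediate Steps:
z = -4
I(p) = -p/2
O(U, J) = -32*U (O(U, J) = (8*(-4))*U = -32*U)
6*O(862, I(6)) = 6*(-32*862) = 6*(-27584) = -165504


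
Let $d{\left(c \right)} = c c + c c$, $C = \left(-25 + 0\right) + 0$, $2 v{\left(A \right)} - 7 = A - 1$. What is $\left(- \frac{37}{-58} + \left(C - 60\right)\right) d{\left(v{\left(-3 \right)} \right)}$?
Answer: $- \frac{44037}{116} \approx -379.63$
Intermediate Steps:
$v{\left(A \right)} = 3 + \frac{A}{2}$ ($v{\left(A \right)} = \frac{7}{2} + \frac{A - 1}{2} = \frac{7}{2} + \frac{-1 + A}{2} = \frac{7}{2} + \left(- \frac{1}{2} + \frac{A}{2}\right) = 3 + \frac{A}{2}$)
$C = -25$ ($C = -25 + 0 = -25$)
$d{\left(c \right)} = 2 c^{2}$ ($d{\left(c \right)} = c^{2} + c^{2} = 2 c^{2}$)
$\left(- \frac{37}{-58} + \left(C - 60\right)\right) d{\left(v{\left(-3 \right)} \right)} = \left(- \frac{37}{-58} - 85\right) 2 \left(3 + \frac{1}{2} \left(-3\right)\right)^{2} = \left(\left(-37\right) \left(- \frac{1}{58}\right) - 85\right) 2 \left(3 - \frac{3}{2}\right)^{2} = \left(\frac{37}{58} - 85\right) 2 \left(\frac{3}{2}\right)^{2} = - \frac{4893 \cdot 2 \cdot \frac{9}{4}}{58} = \left(- \frac{4893}{58}\right) \frac{9}{2} = - \frac{44037}{116}$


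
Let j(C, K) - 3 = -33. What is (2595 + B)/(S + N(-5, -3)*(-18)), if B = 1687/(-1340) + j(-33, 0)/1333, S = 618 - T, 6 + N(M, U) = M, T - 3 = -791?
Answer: 4632951929/2865096880 ≈ 1.6170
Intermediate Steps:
T = -788 (T = 3 - 791 = -788)
j(C, K) = -30 (j(C, K) = 3 - 33 = -30)
N(M, U) = -6 + M
S = 1406 (S = 618 - 1*(-788) = 618 + 788 = 1406)
B = -2288971/1786220 (B = 1687/(-1340) - 30/1333 = 1687*(-1/1340) - 30*1/1333 = -1687/1340 - 30/1333 = -2288971/1786220 ≈ -1.2815)
(2595 + B)/(S + N(-5, -3)*(-18)) = (2595 - 2288971/1786220)/(1406 + (-6 - 5)*(-18)) = 4632951929/(1786220*(1406 - 11*(-18))) = 4632951929/(1786220*(1406 + 198)) = (4632951929/1786220)/1604 = (4632951929/1786220)*(1/1604) = 4632951929/2865096880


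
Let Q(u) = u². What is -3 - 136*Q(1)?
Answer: -139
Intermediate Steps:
-3 - 136*Q(1) = -3 - 136*1² = -3 - 136*1 = -3 - 136 = -139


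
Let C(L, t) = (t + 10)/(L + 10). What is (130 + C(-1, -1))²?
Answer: 17161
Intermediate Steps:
C(L, t) = (10 + t)/(10 + L)
(130 + C(-1, -1))² = (130 + (10 - 1)/(10 - 1))² = (130 + 9/9)² = (130 + (⅑)*9)² = (130 + 1)² = 131² = 17161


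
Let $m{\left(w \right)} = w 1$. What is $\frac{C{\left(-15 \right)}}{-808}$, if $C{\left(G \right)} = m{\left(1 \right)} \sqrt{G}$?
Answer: $- \frac{i \sqrt{15}}{808} \approx - 0.0047933 i$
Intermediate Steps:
$m{\left(w \right)} = w$
$C{\left(G \right)} = \sqrt{G}$ ($C{\left(G \right)} = 1 \sqrt{G} = \sqrt{G}$)
$\frac{C{\left(-15 \right)}}{-808} = \frac{\sqrt{-15}}{-808} = i \sqrt{15} \left(- \frac{1}{808}\right) = - \frac{i \sqrt{15}}{808}$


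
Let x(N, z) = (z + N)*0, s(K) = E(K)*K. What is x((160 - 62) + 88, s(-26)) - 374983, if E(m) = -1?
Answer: -374983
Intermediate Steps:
s(K) = -K
x(N, z) = 0 (x(N, z) = (N + z)*0 = 0)
x((160 - 62) + 88, s(-26)) - 374983 = 0 - 374983 = -374983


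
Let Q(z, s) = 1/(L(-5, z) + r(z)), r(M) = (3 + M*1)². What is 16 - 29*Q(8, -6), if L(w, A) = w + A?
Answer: 1955/124 ≈ 15.766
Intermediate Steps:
L(w, A) = A + w
r(M) = (3 + M)²
Q(z, s) = 1/(-5 + z + (3 + z)²) (Q(z, s) = 1/((z - 5) + (3 + z)²) = 1/((-5 + z) + (3 + z)²) = 1/(-5 + z + (3 + z)²))
16 - 29*Q(8, -6) = 16 - 29/(-5 + 8 + (3 + 8)²) = 16 - 29/(-5 + 8 + 11²) = 16 - 29/(-5 + 8 + 121) = 16 - 29/124 = 1955/124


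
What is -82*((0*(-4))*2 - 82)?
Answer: 6724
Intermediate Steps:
-82*((0*(-4))*2 - 82) = -82*(0*2 - 82) = -82*(0 - 82) = -82*(-82) = 6724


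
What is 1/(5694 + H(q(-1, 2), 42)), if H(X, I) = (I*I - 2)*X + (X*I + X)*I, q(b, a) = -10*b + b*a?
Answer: 1/34238 ≈ 2.9207e-5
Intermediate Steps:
q(b, a) = -10*b + a*b
H(X, I) = I*(X + I*X) + X*(-2 + I**2) (H(X, I) = (I**2 - 2)*X + (I*X + X)*I = (-2 + I**2)*X + (X + I*X)*I = X*(-2 + I**2) + I*(X + I*X) = I*(X + I*X) + X*(-2 + I**2))
1/(5694 + H(q(-1, 2), 42)) = 1/(5694 + (-(-10 + 2))*(-2 + 42 + 2*42**2)) = 1/(5694 + (-1*(-8))*(-2 + 42 + 2*1764)) = 1/(5694 + 8*(-2 + 42 + 3528)) = 1/(5694 + 8*3568) = 1/(5694 + 28544) = 1/34238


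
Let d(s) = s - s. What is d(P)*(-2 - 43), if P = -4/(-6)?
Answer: 0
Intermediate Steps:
P = 2/3 (P = -4*(-1/6) = 2/3 ≈ 0.66667)
d(s) = 0
d(P)*(-2 - 43) = 0*(-2 - 43) = 0*(-45) = 0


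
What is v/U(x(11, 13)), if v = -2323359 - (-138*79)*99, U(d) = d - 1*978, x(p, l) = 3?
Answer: 31899/25 ≈ 1276.0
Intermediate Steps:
U(d) = -978 + d (U(d) = d - 978 = -978 + d)
v = -1244061 (v = -2323359 - (-10902)*99 = -2323359 - 1*(-1079298) = -2323359 + 1079298 = -1244061)
v/U(x(11, 13)) = -1244061/(-978 + 3) = -1244061/(-975) = -1244061*(-1/975) = 31899/25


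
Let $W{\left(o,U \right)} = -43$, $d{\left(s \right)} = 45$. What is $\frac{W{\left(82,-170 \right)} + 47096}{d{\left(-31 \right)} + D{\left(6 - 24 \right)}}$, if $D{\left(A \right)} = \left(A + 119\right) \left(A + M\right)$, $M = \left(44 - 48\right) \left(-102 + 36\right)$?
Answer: $\frac{47053}{24891} \approx 1.8904$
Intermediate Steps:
$M = 264$ ($M = \left(-4\right) \left(-66\right) = 264$)
$D{\left(A \right)} = \left(119 + A\right) \left(264 + A\right)$ ($D{\left(A \right)} = \left(A + 119\right) \left(A + 264\right) = \left(119 + A\right) \left(264 + A\right)$)
$\frac{W{\left(82,-170 \right)} + 47096}{d{\left(-31 \right)} + D{\left(6 - 24 \right)}} = \frac{-43 + 47096}{45 + \left(31416 + \left(6 - 24\right)^{2} + 383 \left(6 - 24\right)\right)} = \frac{47053}{45 + \left(31416 + \left(6 - 24\right)^{2} + 383 \left(6 - 24\right)\right)} = \frac{47053}{45 + \left(31416 + \left(-18\right)^{2} + 383 \left(-18\right)\right)} = \frac{47053}{45 + \left(31416 + 324 - 6894\right)} = \frac{47053}{45 + 24846} = \frac{47053}{24891}$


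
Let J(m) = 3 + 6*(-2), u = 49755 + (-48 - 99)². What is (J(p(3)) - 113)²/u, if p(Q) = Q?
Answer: 3721/17841 ≈ 0.20856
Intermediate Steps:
u = 71364 (u = 49755 + (-147)² = 49755 + 21609 = 71364)
J(m) = -9 (J(m) = 3 - 12 = -9)
(J(p(3)) - 113)²/u = (-9 - 113)²/71364 = (-122)²*(1/71364) = 14884*(1/71364) = 3721/17841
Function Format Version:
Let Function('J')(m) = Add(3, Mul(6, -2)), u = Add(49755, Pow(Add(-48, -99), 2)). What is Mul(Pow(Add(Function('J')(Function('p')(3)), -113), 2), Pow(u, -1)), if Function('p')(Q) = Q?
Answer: Rational(3721, 17841) ≈ 0.20856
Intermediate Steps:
u = 71364 (u = Add(49755, Pow(-147, 2)) = Add(49755, 21609) = 71364)
Function('J')(m) = -9 (Function('J')(m) = Add(3, -12) = -9)
Mul(Pow(Add(Function('J')(Function('p')(3)), -113), 2), Pow(u, -1)) = Mul(Pow(Add(-9, -113), 2), Pow(71364, -1)) = Mul(Pow(-122, 2), Rational(1, 71364)) = Mul(14884, Rational(1, 71364)) = Rational(3721, 17841)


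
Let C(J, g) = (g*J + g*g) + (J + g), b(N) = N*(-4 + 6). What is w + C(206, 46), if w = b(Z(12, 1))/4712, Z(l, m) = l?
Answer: 6976119/589 ≈ 11844.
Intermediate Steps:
b(N) = 2*N (b(N) = N*2 = 2*N)
C(J, g) = J + g + g**2 + J*g (C(J, g) = (J*g + g**2) + (J + g) = (g**2 + J*g) + (J + g) = J + g + g**2 + J*g)
w = 3/589 (w = (2*12)/4712 = 24*(1/4712) = 3/589 ≈ 0.0050934)
w + C(206, 46) = 3/589 + (206 + 46 + 46**2 + 206*46) = 3/589 + (206 + 46 + 2116 + 9476) = 3/589 + 11844 = 6976119/589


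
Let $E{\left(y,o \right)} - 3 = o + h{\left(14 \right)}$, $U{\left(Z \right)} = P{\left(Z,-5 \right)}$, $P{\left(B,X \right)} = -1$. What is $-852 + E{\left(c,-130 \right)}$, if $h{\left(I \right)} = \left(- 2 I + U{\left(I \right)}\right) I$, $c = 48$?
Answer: $-1385$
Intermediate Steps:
$U{\left(Z \right)} = -1$
$h{\left(I \right)} = I \left(-1 - 2 I\right)$ ($h{\left(I \right)} = \left(- 2 I - 1\right) I = \left(-1 - 2 I\right) I = I \left(-1 - 2 I\right)$)
$E{\left(y,o \right)} = -403 + o$ ($E{\left(y,o \right)} = 3 + \left(o - 14 \left(1 + 2 \cdot 14\right)\right) = 3 + \left(o - 14 \left(1 + 28\right)\right) = 3 + \left(o - 14 \cdot 29\right) = 3 + \left(o - 406\right) = 3 + \left(-406 + o\right) = -403 + o$)
$-852 + E{\left(c,-130 \right)} = -852 - 533 = -1385$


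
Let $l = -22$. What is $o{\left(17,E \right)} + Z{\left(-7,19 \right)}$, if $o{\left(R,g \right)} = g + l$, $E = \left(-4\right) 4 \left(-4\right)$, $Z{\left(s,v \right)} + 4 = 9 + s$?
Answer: $40$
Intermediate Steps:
$Z{\left(s,v \right)} = 5 + s$ ($Z{\left(s,v \right)} = -4 + \left(9 + s\right) = 5 + s$)
$E = 64$ ($E = \left(-16\right) \left(-4\right) = 64$)
$o{\left(R,g \right)} = -22 + g$ ($o{\left(R,g \right)} = g - 22 = -22 + g$)
$o{\left(17,E \right)} + Z{\left(-7,19 \right)} = \left(-22 + 64\right) + \left(5 - 7\right) = 42 - 2 = 40$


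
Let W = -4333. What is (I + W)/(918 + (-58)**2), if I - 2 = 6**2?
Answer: -4295/4282 ≈ -1.0030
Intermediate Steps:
I = 38 (I = 2 + 6**2 = 2 + 36 = 38)
(I + W)/(918 + (-58)**2) = (38 - 4333)/(918 + (-58)**2) = -4295/(918 + 3364) = -4295/4282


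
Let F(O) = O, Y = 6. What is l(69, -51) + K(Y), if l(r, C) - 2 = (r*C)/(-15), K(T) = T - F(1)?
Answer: 1208/5 ≈ 241.60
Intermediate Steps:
K(T) = -1 + T (K(T) = T - 1*1 = T - 1 = -1 + T)
l(r, C) = 2 - C*r/15 (l(r, C) = 2 + (r*C)/(-15) = 2 + (C*r)*(-1/15) = 2 - C*r/15)
l(69, -51) + K(Y) = (2 - 1/15*(-51)*69) + (-1 + 6) = (2 + 1173/5) + 5 = 1183/5 + 5 = 1208/5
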